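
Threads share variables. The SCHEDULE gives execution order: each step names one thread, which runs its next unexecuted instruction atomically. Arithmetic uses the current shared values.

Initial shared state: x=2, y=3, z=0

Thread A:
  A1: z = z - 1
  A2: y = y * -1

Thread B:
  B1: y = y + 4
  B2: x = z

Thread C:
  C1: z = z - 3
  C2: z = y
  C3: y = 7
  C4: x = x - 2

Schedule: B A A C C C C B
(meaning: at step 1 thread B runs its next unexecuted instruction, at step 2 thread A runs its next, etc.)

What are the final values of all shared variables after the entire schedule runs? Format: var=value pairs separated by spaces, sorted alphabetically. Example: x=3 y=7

Step 1: thread B executes B1 (y = y + 4). Shared: x=2 y=7 z=0. PCs: A@0 B@1 C@0
Step 2: thread A executes A1 (z = z - 1). Shared: x=2 y=7 z=-1. PCs: A@1 B@1 C@0
Step 3: thread A executes A2 (y = y * -1). Shared: x=2 y=-7 z=-1. PCs: A@2 B@1 C@0
Step 4: thread C executes C1 (z = z - 3). Shared: x=2 y=-7 z=-4. PCs: A@2 B@1 C@1
Step 5: thread C executes C2 (z = y). Shared: x=2 y=-7 z=-7. PCs: A@2 B@1 C@2
Step 6: thread C executes C3 (y = 7). Shared: x=2 y=7 z=-7. PCs: A@2 B@1 C@3
Step 7: thread C executes C4 (x = x - 2). Shared: x=0 y=7 z=-7. PCs: A@2 B@1 C@4
Step 8: thread B executes B2 (x = z). Shared: x=-7 y=7 z=-7. PCs: A@2 B@2 C@4

Answer: x=-7 y=7 z=-7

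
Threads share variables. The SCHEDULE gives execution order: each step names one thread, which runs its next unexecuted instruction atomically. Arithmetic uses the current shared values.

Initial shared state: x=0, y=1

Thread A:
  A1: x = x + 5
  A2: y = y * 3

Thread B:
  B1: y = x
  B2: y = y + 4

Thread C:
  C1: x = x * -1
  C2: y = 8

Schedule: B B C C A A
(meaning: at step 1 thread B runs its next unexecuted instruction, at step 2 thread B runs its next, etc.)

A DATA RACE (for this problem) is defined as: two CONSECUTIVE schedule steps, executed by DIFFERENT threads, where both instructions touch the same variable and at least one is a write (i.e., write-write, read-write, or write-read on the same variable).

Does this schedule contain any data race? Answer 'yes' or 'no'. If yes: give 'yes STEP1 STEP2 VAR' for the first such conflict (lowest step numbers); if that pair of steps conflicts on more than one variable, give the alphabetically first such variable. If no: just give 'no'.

Answer: no

Derivation:
Steps 1,2: same thread (B). No race.
Steps 2,3: B(r=y,w=y) vs C(r=x,w=x). No conflict.
Steps 3,4: same thread (C). No race.
Steps 4,5: C(r=-,w=y) vs A(r=x,w=x). No conflict.
Steps 5,6: same thread (A). No race.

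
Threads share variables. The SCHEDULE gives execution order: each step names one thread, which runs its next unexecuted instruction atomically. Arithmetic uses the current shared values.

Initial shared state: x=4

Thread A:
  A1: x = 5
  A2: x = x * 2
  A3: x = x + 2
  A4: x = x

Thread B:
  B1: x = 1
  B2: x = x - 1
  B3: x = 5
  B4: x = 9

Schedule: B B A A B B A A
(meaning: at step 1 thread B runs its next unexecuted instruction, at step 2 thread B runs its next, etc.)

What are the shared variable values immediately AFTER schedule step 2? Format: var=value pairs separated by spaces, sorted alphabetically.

Step 1: thread B executes B1 (x = 1). Shared: x=1. PCs: A@0 B@1
Step 2: thread B executes B2 (x = x - 1). Shared: x=0. PCs: A@0 B@2

Answer: x=0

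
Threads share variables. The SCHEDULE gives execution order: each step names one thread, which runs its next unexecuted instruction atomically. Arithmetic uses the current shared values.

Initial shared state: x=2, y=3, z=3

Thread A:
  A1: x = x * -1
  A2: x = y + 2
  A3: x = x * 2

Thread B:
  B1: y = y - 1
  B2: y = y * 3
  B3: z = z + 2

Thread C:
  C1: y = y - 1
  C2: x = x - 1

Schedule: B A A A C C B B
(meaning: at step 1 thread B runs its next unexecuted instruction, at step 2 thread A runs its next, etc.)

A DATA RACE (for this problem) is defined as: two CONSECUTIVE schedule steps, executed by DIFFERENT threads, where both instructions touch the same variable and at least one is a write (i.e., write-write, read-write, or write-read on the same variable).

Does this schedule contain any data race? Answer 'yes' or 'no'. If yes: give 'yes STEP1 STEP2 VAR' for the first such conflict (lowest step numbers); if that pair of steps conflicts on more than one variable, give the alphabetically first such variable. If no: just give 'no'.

Steps 1,2: B(r=y,w=y) vs A(r=x,w=x). No conflict.
Steps 2,3: same thread (A). No race.
Steps 3,4: same thread (A). No race.
Steps 4,5: A(r=x,w=x) vs C(r=y,w=y). No conflict.
Steps 5,6: same thread (C). No race.
Steps 6,7: C(r=x,w=x) vs B(r=y,w=y). No conflict.
Steps 7,8: same thread (B). No race.

Answer: no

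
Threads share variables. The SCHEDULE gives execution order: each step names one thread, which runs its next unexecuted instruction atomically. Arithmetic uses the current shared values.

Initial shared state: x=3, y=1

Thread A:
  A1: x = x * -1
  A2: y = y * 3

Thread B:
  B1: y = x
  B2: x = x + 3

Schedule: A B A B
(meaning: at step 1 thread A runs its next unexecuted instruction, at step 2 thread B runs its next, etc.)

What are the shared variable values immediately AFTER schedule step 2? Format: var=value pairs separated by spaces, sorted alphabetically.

Answer: x=-3 y=-3

Derivation:
Step 1: thread A executes A1 (x = x * -1). Shared: x=-3 y=1. PCs: A@1 B@0
Step 2: thread B executes B1 (y = x). Shared: x=-3 y=-3. PCs: A@1 B@1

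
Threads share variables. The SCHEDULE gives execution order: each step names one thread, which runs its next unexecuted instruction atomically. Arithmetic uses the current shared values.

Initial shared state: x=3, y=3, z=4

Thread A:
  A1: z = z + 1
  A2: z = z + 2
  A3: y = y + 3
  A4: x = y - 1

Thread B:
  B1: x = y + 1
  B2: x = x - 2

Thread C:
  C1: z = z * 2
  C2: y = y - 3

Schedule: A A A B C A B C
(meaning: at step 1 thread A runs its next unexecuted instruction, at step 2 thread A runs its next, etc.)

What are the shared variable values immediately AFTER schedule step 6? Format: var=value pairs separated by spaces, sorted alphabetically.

Step 1: thread A executes A1 (z = z + 1). Shared: x=3 y=3 z=5. PCs: A@1 B@0 C@0
Step 2: thread A executes A2 (z = z + 2). Shared: x=3 y=3 z=7. PCs: A@2 B@0 C@0
Step 3: thread A executes A3 (y = y + 3). Shared: x=3 y=6 z=7. PCs: A@3 B@0 C@0
Step 4: thread B executes B1 (x = y + 1). Shared: x=7 y=6 z=7. PCs: A@3 B@1 C@0
Step 5: thread C executes C1 (z = z * 2). Shared: x=7 y=6 z=14. PCs: A@3 B@1 C@1
Step 6: thread A executes A4 (x = y - 1). Shared: x=5 y=6 z=14. PCs: A@4 B@1 C@1

Answer: x=5 y=6 z=14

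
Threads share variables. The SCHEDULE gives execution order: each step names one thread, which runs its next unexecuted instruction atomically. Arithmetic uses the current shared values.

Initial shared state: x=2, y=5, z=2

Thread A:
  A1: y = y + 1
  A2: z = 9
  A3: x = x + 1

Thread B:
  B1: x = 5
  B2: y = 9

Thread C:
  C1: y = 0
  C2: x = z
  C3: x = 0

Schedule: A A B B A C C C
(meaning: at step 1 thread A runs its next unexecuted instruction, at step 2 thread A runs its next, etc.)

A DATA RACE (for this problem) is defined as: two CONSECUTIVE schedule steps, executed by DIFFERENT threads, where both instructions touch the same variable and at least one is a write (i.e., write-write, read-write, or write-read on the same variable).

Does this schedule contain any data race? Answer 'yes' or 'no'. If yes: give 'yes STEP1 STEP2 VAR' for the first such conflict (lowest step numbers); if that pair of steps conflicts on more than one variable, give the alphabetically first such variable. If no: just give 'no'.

Steps 1,2: same thread (A). No race.
Steps 2,3: A(r=-,w=z) vs B(r=-,w=x). No conflict.
Steps 3,4: same thread (B). No race.
Steps 4,5: B(r=-,w=y) vs A(r=x,w=x). No conflict.
Steps 5,6: A(r=x,w=x) vs C(r=-,w=y). No conflict.
Steps 6,7: same thread (C). No race.
Steps 7,8: same thread (C). No race.

Answer: no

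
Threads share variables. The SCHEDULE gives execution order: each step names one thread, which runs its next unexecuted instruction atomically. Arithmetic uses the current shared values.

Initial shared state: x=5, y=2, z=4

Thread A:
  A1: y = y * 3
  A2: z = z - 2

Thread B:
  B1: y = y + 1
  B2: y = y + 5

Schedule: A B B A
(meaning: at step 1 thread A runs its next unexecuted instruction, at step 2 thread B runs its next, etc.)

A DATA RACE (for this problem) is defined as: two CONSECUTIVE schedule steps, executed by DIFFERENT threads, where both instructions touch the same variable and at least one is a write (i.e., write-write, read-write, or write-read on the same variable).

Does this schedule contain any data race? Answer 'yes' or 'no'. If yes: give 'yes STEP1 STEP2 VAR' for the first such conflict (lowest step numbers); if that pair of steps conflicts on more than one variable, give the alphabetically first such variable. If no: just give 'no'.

Answer: yes 1 2 y

Derivation:
Steps 1,2: A(y = y * 3) vs B(y = y + 1). RACE on y (W-W).
Steps 2,3: same thread (B). No race.
Steps 3,4: B(r=y,w=y) vs A(r=z,w=z). No conflict.
First conflict at steps 1,2.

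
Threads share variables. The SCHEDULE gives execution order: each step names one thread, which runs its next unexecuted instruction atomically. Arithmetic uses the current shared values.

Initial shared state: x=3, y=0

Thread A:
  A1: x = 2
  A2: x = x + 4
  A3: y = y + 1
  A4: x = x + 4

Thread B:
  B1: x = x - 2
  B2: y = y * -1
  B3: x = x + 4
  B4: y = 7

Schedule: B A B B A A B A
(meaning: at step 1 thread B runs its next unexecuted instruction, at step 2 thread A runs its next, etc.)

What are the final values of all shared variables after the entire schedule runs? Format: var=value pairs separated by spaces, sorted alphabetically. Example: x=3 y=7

Step 1: thread B executes B1 (x = x - 2). Shared: x=1 y=0. PCs: A@0 B@1
Step 2: thread A executes A1 (x = 2). Shared: x=2 y=0. PCs: A@1 B@1
Step 3: thread B executes B2 (y = y * -1). Shared: x=2 y=0. PCs: A@1 B@2
Step 4: thread B executes B3 (x = x + 4). Shared: x=6 y=0. PCs: A@1 B@3
Step 5: thread A executes A2 (x = x + 4). Shared: x=10 y=0. PCs: A@2 B@3
Step 6: thread A executes A3 (y = y + 1). Shared: x=10 y=1. PCs: A@3 B@3
Step 7: thread B executes B4 (y = 7). Shared: x=10 y=7. PCs: A@3 B@4
Step 8: thread A executes A4 (x = x + 4). Shared: x=14 y=7. PCs: A@4 B@4

Answer: x=14 y=7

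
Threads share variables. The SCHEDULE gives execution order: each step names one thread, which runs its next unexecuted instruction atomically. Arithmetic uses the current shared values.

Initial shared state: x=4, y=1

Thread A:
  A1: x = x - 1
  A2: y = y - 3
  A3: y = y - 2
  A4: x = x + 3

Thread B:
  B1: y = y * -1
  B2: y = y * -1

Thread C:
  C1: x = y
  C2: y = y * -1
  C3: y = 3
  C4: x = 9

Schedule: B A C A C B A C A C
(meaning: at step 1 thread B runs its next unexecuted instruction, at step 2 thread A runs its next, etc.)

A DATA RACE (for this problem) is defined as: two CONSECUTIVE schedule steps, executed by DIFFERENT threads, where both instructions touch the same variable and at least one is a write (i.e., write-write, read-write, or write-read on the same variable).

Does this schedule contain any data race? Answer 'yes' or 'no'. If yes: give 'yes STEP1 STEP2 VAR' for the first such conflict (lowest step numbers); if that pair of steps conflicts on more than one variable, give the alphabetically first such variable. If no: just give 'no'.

Steps 1,2: B(r=y,w=y) vs A(r=x,w=x). No conflict.
Steps 2,3: A(x = x - 1) vs C(x = y). RACE on x (W-W).
Steps 3,4: C(x = y) vs A(y = y - 3). RACE on y (R-W).
Steps 4,5: A(y = y - 3) vs C(y = y * -1). RACE on y (W-W).
Steps 5,6: C(y = y * -1) vs B(y = y * -1). RACE on y (W-W).
Steps 6,7: B(y = y * -1) vs A(y = y - 2). RACE on y (W-W).
Steps 7,8: A(y = y - 2) vs C(y = 3). RACE on y (W-W).
Steps 8,9: C(r=-,w=y) vs A(r=x,w=x). No conflict.
Steps 9,10: A(x = x + 3) vs C(x = 9). RACE on x (W-W).
First conflict at steps 2,3.

Answer: yes 2 3 x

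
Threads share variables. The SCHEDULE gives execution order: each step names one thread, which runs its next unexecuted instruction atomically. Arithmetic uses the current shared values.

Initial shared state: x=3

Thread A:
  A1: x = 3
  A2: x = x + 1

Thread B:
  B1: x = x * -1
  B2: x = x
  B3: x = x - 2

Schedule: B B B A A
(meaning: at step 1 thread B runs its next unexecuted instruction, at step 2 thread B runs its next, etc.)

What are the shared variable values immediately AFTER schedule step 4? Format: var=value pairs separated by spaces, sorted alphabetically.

Step 1: thread B executes B1 (x = x * -1). Shared: x=-3. PCs: A@0 B@1
Step 2: thread B executes B2 (x = x). Shared: x=-3. PCs: A@0 B@2
Step 3: thread B executes B3 (x = x - 2). Shared: x=-5. PCs: A@0 B@3
Step 4: thread A executes A1 (x = 3). Shared: x=3. PCs: A@1 B@3

Answer: x=3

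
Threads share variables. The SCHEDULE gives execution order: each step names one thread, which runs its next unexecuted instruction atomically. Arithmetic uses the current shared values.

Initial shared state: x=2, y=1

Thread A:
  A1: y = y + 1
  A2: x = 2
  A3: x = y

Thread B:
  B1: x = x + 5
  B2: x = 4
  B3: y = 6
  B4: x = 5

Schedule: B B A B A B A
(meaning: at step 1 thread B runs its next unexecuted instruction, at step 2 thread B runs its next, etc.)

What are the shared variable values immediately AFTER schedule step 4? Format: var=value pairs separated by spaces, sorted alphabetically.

Step 1: thread B executes B1 (x = x + 5). Shared: x=7 y=1. PCs: A@0 B@1
Step 2: thread B executes B2 (x = 4). Shared: x=4 y=1. PCs: A@0 B@2
Step 3: thread A executes A1 (y = y + 1). Shared: x=4 y=2. PCs: A@1 B@2
Step 4: thread B executes B3 (y = 6). Shared: x=4 y=6. PCs: A@1 B@3

Answer: x=4 y=6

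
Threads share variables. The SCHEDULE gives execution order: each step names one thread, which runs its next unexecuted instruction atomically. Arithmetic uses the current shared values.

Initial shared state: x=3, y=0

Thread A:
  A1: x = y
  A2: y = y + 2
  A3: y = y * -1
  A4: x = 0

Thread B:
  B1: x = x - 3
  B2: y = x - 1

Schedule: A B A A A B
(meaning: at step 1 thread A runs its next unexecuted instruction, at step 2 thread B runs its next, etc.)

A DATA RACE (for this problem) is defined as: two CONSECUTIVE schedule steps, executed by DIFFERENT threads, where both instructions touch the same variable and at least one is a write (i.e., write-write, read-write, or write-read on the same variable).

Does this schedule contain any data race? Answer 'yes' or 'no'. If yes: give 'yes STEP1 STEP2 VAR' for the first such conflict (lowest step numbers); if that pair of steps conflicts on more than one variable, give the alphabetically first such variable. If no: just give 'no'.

Answer: yes 1 2 x

Derivation:
Steps 1,2: A(x = y) vs B(x = x - 3). RACE on x (W-W).
Steps 2,3: B(r=x,w=x) vs A(r=y,w=y). No conflict.
Steps 3,4: same thread (A). No race.
Steps 4,5: same thread (A). No race.
Steps 5,6: A(x = 0) vs B(y = x - 1). RACE on x (W-R).
First conflict at steps 1,2.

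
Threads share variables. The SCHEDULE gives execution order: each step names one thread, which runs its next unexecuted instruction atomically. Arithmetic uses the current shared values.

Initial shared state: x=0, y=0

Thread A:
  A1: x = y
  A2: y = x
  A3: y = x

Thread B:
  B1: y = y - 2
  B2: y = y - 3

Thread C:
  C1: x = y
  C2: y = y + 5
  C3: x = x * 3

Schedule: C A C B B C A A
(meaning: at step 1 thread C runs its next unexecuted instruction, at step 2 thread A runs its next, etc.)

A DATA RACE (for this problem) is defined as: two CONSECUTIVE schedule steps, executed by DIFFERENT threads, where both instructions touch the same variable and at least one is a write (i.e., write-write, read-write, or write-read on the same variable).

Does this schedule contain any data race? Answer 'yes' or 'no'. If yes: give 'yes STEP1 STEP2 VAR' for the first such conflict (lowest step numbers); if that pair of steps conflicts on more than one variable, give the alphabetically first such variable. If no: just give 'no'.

Steps 1,2: C(x = y) vs A(x = y). RACE on x (W-W).
Steps 2,3: A(x = y) vs C(y = y + 5). RACE on y (R-W).
Steps 3,4: C(y = y + 5) vs B(y = y - 2). RACE on y (W-W).
Steps 4,5: same thread (B). No race.
Steps 5,6: B(r=y,w=y) vs C(r=x,w=x). No conflict.
Steps 6,7: C(x = x * 3) vs A(y = x). RACE on x (W-R).
Steps 7,8: same thread (A). No race.
First conflict at steps 1,2.

Answer: yes 1 2 x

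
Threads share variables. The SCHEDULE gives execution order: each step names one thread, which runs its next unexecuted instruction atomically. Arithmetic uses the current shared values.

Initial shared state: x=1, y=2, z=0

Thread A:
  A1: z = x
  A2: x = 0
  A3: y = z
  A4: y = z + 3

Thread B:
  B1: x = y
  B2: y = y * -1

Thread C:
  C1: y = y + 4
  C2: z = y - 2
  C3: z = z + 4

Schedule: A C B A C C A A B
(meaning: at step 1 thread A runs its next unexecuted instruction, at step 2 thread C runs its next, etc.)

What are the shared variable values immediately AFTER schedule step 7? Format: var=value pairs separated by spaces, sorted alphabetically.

Step 1: thread A executes A1 (z = x). Shared: x=1 y=2 z=1. PCs: A@1 B@0 C@0
Step 2: thread C executes C1 (y = y + 4). Shared: x=1 y=6 z=1. PCs: A@1 B@0 C@1
Step 3: thread B executes B1 (x = y). Shared: x=6 y=6 z=1. PCs: A@1 B@1 C@1
Step 4: thread A executes A2 (x = 0). Shared: x=0 y=6 z=1. PCs: A@2 B@1 C@1
Step 5: thread C executes C2 (z = y - 2). Shared: x=0 y=6 z=4. PCs: A@2 B@1 C@2
Step 6: thread C executes C3 (z = z + 4). Shared: x=0 y=6 z=8. PCs: A@2 B@1 C@3
Step 7: thread A executes A3 (y = z). Shared: x=0 y=8 z=8. PCs: A@3 B@1 C@3

Answer: x=0 y=8 z=8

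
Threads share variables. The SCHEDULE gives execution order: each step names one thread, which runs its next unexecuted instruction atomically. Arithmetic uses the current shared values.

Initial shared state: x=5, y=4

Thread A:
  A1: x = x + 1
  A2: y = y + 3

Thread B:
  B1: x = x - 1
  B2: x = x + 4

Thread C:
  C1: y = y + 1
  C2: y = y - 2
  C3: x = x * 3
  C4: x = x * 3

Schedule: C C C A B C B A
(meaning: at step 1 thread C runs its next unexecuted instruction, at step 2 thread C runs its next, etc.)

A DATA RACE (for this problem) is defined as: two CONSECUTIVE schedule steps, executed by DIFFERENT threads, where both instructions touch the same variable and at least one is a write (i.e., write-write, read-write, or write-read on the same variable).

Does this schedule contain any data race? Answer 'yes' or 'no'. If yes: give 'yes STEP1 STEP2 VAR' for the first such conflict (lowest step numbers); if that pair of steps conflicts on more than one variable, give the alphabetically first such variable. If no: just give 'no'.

Answer: yes 3 4 x

Derivation:
Steps 1,2: same thread (C). No race.
Steps 2,3: same thread (C). No race.
Steps 3,4: C(x = x * 3) vs A(x = x + 1). RACE on x (W-W).
Steps 4,5: A(x = x + 1) vs B(x = x - 1). RACE on x (W-W).
Steps 5,6: B(x = x - 1) vs C(x = x * 3). RACE on x (W-W).
Steps 6,7: C(x = x * 3) vs B(x = x + 4). RACE on x (W-W).
Steps 7,8: B(r=x,w=x) vs A(r=y,w=y). No conflict.
First conflict at steps 3,4.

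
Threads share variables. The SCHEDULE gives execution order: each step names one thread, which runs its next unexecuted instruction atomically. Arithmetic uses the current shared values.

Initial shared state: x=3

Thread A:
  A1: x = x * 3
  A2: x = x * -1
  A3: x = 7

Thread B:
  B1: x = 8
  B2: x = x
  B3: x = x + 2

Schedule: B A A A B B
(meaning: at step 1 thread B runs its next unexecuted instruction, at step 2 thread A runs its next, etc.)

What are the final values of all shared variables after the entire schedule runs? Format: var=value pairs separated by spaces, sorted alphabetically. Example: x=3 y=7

Step 1: thread B executes B1 (x = 8). Shared: x=8. PCs: A@0 B@1
Step 2: thread A executes A1 (x = x * 3). Shared: x=24. PCs: A@1 B@1
Step 3: thread A executes A2 (x = x * -1). Shared: x=-24. PCs: A@2 B@1
Step 4: thread A executes A3 (x = 7). Shared: x=7. PCs: A@3 B@1
Step 5: thread B executes B2 (x = x). Shared: x=7. PCs: A@3 B@2
Step 6: thread B executes B3 (x = x + 2). Shared: x=9. PCs: A@3 B@3

Answer: x=9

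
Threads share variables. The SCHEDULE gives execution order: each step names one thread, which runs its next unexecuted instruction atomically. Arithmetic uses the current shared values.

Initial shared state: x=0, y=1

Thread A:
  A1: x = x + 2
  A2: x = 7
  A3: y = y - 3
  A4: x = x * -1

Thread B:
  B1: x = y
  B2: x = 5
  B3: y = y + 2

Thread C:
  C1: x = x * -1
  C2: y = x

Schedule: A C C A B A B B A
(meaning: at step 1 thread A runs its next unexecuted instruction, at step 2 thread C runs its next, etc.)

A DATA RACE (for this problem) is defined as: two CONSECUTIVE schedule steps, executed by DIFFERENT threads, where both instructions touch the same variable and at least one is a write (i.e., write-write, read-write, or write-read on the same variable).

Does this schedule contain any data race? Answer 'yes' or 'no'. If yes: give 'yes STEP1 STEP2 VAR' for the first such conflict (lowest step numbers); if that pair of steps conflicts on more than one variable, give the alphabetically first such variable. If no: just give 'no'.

Answer: yes 1 2 x

Derivation:
Steps 1,2: A(x = x + 2) vs C(x = x * -1). RACE on x (W-W).
Steps 2,3: same thread (C). No race.
Steps 3,4: C(y = x) vs A(x = 7). RACE on x (R-W).
Steps 4,5: A(x = 7) vs B(x = y). RACE on x (W-W).
Steps 5,6: B(x = y) vs A(y = y - 3). RACE on y (R-W).
Steps 6,7: A(r=y,w=y) vs B(r=-,w=x). No conflict.
Steps 7,8: same thread (B). No race.
Steps 8,9: B(r=y,w=y) vs A(r=x,w=x). No conflict.
First conflict at steps 1,2.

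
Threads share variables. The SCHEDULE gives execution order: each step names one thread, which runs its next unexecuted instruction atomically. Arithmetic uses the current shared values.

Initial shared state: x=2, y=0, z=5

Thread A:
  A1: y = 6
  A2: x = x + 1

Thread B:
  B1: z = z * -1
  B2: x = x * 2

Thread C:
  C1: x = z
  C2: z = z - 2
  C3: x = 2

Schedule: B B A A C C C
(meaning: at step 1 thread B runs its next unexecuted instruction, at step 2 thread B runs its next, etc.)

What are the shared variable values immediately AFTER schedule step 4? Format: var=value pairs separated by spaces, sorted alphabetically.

Step 1: thread B executes B1 (z = z * -1). Shared: x=2 y=0 z=-5. PCs: A@0 B@1 C@0
Step 2: thread B executes B2 (x = x * 2). Shared: x=4 y=0 z=-5. PCs: A@0 B@2 C@0
Step 3: thread A executes A1 (y = 6). Shared: x=4 y=6 z=-5. PCs: A@1 B@2 C@0
Step 4: thread A executes A2 (x = x + 1). Shared: x=5 y=6 z=-5. PCs: A@2 B@2 C@0

Answer: x=5 y=6 z=-5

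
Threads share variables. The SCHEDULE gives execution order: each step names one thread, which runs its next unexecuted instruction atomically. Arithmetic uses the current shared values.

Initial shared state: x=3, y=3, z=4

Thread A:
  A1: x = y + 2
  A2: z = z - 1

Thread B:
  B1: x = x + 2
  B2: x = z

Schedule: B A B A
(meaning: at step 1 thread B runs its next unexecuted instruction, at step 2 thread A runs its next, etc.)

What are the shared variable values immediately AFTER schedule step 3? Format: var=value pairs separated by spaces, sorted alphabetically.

Answer: x=4 y=3 z=4

Derivation:
Step 1: thread B executes B1 (x = x + 2). Shared: x=5 y=3 z=4. PCs: A@0 B@1
Step 2: thread A executes A1 (x = y + 2). Shared: x=5 y=3 z=4. PCs: A@1 B@1
Step 3: thread B executes B2 (x = z). Shared: x=4 y=3 z=4. PCs: A@1 B@2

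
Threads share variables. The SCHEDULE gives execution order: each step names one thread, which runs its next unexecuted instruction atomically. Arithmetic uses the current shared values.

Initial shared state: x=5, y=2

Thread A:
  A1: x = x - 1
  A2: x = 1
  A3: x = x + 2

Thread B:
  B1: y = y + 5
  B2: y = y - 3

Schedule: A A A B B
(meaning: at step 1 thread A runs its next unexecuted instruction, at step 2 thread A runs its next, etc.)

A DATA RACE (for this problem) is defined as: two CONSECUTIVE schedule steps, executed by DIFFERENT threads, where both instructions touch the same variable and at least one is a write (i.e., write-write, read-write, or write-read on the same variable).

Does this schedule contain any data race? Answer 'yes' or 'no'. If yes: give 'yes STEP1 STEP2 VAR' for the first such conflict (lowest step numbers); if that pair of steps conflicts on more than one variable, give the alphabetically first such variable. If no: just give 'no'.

Answer: no

Derivation:
Steps 1,2: same thread (A). No race.
Steps 2,3: same thread (A). No race.
Steps 3,4: A(r=x,w=x) vs B(r=y,w=y). No conflict.
Steps 4,5: same thread (B). No race.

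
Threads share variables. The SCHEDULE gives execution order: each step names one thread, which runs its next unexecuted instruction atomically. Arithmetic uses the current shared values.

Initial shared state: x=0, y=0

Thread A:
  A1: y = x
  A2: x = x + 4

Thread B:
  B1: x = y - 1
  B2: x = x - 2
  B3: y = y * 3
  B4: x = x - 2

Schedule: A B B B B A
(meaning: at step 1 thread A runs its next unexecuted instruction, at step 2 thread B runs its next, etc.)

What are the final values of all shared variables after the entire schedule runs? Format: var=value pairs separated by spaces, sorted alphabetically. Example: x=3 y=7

Step 1: thread A executes A1 (y = x). Shared: x=0 y=0. PCs: A@1 B@0
Step 2: thread B executes B1 (x = y - 1). Shared: x=-1 y=0. PCs: A@1 B@1
Step 3: thread B executes B2 (x = x - 2). Shared: x=-3 y=0. PCs: A@1 B@2
Step 4: thread B executes B3 (y = y * 3). Shared: x=-3 y=0. PCs: A@1 B@3
Step 5: thread B executes B4 (x = x - 2). Shared: x=-5 y=0. PCs: A@1 B@4
Step 6: thread A executes A2 (x = x + 4). Shared: x=-1 y=0. PCs: A@2 B@4

Answer: x=-1 y=0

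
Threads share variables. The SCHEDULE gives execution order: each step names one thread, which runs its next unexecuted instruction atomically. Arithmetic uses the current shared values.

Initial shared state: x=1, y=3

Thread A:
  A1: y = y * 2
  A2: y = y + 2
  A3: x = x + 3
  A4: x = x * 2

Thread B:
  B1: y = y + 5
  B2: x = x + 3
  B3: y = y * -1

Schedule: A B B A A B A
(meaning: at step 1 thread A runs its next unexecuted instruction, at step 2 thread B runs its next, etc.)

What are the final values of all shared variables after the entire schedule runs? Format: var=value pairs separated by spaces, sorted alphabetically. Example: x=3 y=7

Step 1: thread A executes A1 (y = y * 2). Shared: x=1 y=6. PCs: A@1 B@0
Step 2: thread B executes B1 (y = y + 5). Shared: x=1 y=11. PCs: A@1 B@1
Step 3: thread B executes B2 (x = x + 3). Shared: x=4 y=11. PCs: A@1 B@2
Step 4: thread A executes A2 (y = y + 2). Shared: x=4 y=13. PCs: A@2 B@2
Step 5: thread A executes A3 (x = x + 3). Shared: x=7 y=13. PCs: A@3 B@2
Step 6: thread B executes B3 (y = y * -1). Shared: x=7 y=-13. PCs: A@3 B@3
Step 7: thread A executes A4 (x = x * 2). Shared: x=14 y=-13. PCs: A@4 B@3

Answer: x=14 y=-13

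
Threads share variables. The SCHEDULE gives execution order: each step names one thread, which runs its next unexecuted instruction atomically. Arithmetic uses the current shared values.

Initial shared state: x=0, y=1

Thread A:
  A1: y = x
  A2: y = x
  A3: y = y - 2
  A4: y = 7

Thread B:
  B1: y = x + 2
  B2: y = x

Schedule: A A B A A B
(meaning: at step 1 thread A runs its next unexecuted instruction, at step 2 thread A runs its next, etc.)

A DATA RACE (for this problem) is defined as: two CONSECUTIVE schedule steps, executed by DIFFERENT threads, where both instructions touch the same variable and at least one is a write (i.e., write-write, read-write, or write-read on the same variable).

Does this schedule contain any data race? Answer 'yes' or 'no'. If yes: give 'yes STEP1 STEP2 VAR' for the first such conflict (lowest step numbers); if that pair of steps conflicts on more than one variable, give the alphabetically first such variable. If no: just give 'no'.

Answer: yes 2 3 y

Derivation:
Steps 1,2: same thread (A). No race.
Steps 2,3: A(y = x) vs B(y = x + 2). RACE on y (W-W).
Steps 3,4: B(y = x + 2) vs A(y = y - 2). RACE on y (W-W).
Steps 4,5: same thread (A). No race.
Steps 5,6: A(y = 7) vs B(y = x). RACE on y (W-W).
First conflict at steps 2,3.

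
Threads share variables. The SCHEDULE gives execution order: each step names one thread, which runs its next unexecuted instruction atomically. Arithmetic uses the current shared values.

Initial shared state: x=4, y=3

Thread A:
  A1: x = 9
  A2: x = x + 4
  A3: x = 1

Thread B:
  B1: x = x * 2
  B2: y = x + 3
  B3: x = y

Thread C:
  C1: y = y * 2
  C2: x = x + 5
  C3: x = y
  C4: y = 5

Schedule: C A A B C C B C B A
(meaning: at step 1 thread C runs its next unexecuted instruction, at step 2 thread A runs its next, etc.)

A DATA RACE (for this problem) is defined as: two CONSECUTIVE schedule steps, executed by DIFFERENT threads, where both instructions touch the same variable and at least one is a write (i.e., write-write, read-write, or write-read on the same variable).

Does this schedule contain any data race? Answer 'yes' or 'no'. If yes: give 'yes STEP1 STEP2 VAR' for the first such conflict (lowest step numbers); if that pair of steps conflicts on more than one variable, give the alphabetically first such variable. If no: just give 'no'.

Steps 1,2: C(r=y,w=y) vs A(r=-,w=x). No conflict.
Steps 2,3: same thread (A). No race.
Steps 3,4: A(x = x + 4) vs B(x = x * 2). RACE on x (W-W).
Steps 4,5: B(x = x * 2) vs C(x = x + 5). RACE on x (W-W).
Steps 5,6: same thread (C). No race.
Steps 6,7: C(x = y) vs B(y = x + 3). RACE on x (W-R), y (R-W). Multiple vars; alphabetically first is x.
Steps 7,8: B(y = x + 3) vs C(y = 5). RACE on y (W-W).
Steps 8,9: C(y = 5) vs B(x = y). RACE on y (W-R).
Steps 9,10: B(x = y) vs A(x = 1). RACE on x (W-W).
First conflict at steps 3,4.

Answer: yes 3 4 x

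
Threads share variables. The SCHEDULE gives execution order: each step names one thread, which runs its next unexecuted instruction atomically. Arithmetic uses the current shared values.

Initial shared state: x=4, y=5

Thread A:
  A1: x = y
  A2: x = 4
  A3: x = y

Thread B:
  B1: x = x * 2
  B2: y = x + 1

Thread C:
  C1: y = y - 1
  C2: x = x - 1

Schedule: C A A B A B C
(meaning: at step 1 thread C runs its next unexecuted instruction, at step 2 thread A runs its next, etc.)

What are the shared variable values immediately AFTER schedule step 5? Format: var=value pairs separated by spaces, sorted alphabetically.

Step 1: thread C executes C1 (y = y - 1). Shared: x=4 y=4. PCs: A@0 B@0 C@1
Step 2: thread A executes A1 (x = y). Shared: x=4 y=4. PCs: A@1 B@0 C@1
Step 3: thread A executes A2 (x = 4). Shared: x=4 y=4. PCs: A@2 B@0 C@1
Step 4: thread B executes B1 (x = x * 2). Shared: x=8 y=4. PCs: A@2 B@1 C@1
Step 5: thread A executes A3 (x = y). Shared: x=4 y=4. PCs: A@3 B@1 C@1

Answer: x=4 y=4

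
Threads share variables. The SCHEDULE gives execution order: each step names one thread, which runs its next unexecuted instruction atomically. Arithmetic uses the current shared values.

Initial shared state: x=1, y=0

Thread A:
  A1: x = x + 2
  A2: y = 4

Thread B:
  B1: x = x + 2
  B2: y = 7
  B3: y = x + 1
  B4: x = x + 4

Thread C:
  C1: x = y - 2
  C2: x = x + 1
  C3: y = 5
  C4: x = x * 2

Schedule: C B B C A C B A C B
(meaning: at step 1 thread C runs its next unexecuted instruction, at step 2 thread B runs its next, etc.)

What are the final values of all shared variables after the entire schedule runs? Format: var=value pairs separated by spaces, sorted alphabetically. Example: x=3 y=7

Answer: x=10 y=4

Derivation:
Step 1: thread C executes C1 (x = y - 2). Shared: x=-2 y=0. PCs: A@0 B@0 C@1
Step 2: thread B executes B1 (x = x + 2). Shared: x=0 y=0. PCs: A@0 B@1 C@1
Step 3: thread B executes B2 (y = 7). Shared: x=0 y=7. PCs: A@0 B@2 C@1
Step 4: thread C executes C2 (x = x + 1). Shared: x=1 y=7. PCs: A@0 B@2 C@2
Step 5: thread A executes A1 (x = x + 2). Shared: x=3 y=7. PCs: A@1 B@2 C@2
Step 6: thread C executes C3 (y = 5). Shared: x=3 y=5. PCs: A@1 B@2 C@3
Step 7: thread B executes B3 (y = x + 1). Shared: x=3 y=4. PCs: A@1 B@3 C@3
Step 8: thread A executes A2 (y = 4). Shared: x=3 y=4. PCs: A@2 B@3 C@3
Step 9: thread C executes C4 (x = x * 2). Shared: x=6 y=4. PCs: A@2 B@3 C@4
Step 10: thread B executes B4 (x = x + 4). Shared: x=10 y=4. PCs: A@2 B@4 C@4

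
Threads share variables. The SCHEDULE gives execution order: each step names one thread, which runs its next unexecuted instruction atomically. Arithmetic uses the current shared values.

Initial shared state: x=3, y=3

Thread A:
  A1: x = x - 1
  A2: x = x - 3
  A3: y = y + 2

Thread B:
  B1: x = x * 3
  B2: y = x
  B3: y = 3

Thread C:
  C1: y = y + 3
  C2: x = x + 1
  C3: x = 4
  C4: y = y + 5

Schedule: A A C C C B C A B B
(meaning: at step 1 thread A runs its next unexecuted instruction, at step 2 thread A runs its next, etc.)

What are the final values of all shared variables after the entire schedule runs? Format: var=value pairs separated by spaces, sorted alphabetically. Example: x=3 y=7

Step 1: thread A executes A1 (x = x - 1). Shared: x=2 y=3. PCs: A@1 B@0 C@0
Step 2: thread A executes A2 (x = x - 3). Shared: x=-1 y=3. PCs: A@2 B@0 C@0
Step 3: thread C executes C1 (y = y + 3). Shared: x=-1 y=6. PCs: A@2 B@0 C@1
Step 4: thread C executes C2 (x = x + 1). Shared: x=0 y=6. PCs: A@2 B@0 C@2
Step 5: thread C executes C3 (x = 4). Shared: x=4 y=6. PCs: A@2 B@0 C@3
Step 6: thread B executes B1 (x = x * 3). Shared: x=12 y=6. PCs: A@2 B@1 C@3
Step 7: thread C executes C4 (y = y + 5). Shared: x=12 y=11. PCs: A@2 B@1 C@4
Step 8: thread A executes A3 (y = y + 2). Shared: x=12 y=13. PCs: A@3 B@1 C@4
Step 9: thread B executes B2 (y = x). Shared: x=12 y=12. PCs: A@3 B@2 C@4
Step 10: thread B executes B3 (y = 3). Shared: x=12 y=3. PCs: A@3 B@3 C@4

Answer: x=12 y=3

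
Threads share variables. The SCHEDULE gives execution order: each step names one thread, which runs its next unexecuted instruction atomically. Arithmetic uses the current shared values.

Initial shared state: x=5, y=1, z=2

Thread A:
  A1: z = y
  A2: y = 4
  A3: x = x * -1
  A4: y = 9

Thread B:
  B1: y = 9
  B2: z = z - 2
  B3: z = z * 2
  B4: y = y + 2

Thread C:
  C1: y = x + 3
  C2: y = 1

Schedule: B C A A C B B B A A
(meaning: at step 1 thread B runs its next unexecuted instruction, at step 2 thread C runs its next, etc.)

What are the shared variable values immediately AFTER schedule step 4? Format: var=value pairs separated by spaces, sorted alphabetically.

Step 1: thread B executes B1 (y = 9). Shared: x=5 y=9 z=2. PCs: A@0 B@1 C@0
Step 2: thread C executes C1 (y = x + 3). Shared: x=5 y=8 z=2. PCs: A@0 B@1 C@1
Step 3: thread A executes A1 (z = y). Shared: x=5 y=8 z=8. PCs: A@1 B@1 C@1
Step 4: thread A executes A2 (y = 4). Shared: x=5 y=4 z=8. PCs: A@2 B@1 C@1

Answer: x=5 y=4 z=8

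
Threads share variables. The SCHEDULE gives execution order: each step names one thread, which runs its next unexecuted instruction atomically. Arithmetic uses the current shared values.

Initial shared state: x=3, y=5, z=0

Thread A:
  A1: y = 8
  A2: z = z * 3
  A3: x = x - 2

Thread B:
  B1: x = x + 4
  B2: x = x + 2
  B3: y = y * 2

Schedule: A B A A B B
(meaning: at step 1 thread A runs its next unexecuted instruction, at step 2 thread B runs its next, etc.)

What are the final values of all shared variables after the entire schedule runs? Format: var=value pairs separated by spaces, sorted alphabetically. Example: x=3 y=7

Answer: x=7 y=16 z=0

Derivation:
Step 1: thread A executes A1 (y = 8). Shared: x=3 y=8 z=0. PCs: A@1 B@0
Step 2: thread B executes B1 (x = x + 4). Shared: x=7 y=8 z=0. PCs: A@1 B@1
Step 3: thread A executes A2 (z = z * 3). Shared: x=7 y=8 z=0. PCs: A@2 B@1
Step 4: thread A executes A3 (x = x - 2). Shared: x=5 y=8 z=0. PCs: A@3 B@1
Step 5: thread B executes B2 (x = x + 2). Shared: x=7 y=8 z=0. PCs: A@3 B@2
Step 6: thread B executes B3 (y = y * 2). Shared: x=7 y=16 z=0. PCs: A@3 B@3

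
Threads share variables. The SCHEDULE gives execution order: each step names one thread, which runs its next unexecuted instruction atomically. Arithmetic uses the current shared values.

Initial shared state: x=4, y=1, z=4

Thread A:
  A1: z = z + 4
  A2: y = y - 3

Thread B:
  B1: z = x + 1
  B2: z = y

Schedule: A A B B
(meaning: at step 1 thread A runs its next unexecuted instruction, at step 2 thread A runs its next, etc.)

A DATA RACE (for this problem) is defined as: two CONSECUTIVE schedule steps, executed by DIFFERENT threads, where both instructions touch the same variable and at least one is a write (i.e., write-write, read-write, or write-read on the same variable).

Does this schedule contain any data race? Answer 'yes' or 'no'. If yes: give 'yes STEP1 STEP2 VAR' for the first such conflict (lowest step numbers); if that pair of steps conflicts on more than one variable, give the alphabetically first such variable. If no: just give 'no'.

Steps 1,2: same thread (A). No race.
Steps 2,3: A(r=y,w=y) vs B(r=x,w=z). No conflict.
Steps 3,4: same thread (B). No race.

Answer: no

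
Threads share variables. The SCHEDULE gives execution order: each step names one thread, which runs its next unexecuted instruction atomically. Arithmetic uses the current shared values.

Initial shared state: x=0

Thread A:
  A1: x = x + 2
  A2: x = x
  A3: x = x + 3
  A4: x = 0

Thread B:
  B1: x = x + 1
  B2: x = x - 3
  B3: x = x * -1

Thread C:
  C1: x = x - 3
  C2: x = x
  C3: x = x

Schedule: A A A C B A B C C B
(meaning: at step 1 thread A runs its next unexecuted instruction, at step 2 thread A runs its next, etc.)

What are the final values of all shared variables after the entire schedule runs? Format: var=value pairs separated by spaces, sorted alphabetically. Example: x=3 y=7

Step 1: thread A executes A1 (x = x + 2). Shared: x=2. PCs: A@1 B@0 C@0
Step 2: thread A executes A2 (x = x). Shared: x=2. PCs: A@2 B@0 C@0
Step 3: thread A executes A3 (x = x + 3). Shared: x=5. PCs: A@3 B@0 C@0
Step 4: thread C executes C1 (x = x - 3). Shared: x=2. PCs: A@3 B@0 C@1
Step 5: thread B executes B1 (x = x + 1). Shared: x=3. PCs: A@3 B@1 C@1
Step 6: thread A executes A4 (x = 0). Shared: x=0. PCs: A@4 B@1 C@1
Step 7: thread B executes B2 (x = x - 3). Shared: x=-3. PCs: A@4 B@2 C@1
Step 8: thread C executes C2 (x = x). Shared: x=-3. PCs: A@4 B@2 C@2
Step 9: thread C executes C3 (x = x). Shared: x=-3. PCs: A@4 B@2 C@3
Step 10: thread B executes B3 (x = x * -1). Shared: x=3. PCs: A@4 B@3 C@3

Answer: x=3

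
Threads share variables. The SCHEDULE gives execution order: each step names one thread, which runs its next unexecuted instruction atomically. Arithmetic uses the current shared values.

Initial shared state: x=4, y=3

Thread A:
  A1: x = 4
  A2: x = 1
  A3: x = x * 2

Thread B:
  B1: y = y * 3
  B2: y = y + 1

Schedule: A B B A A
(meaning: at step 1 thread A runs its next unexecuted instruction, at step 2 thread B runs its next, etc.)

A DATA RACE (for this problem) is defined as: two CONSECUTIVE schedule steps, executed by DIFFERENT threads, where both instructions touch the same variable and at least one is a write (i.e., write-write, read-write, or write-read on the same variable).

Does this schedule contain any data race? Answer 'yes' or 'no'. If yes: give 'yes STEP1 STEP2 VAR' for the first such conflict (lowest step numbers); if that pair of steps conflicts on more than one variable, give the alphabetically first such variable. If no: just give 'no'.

Steps 1,2: A(r=-,w=x) vs B(r=y,w=y). No conflict.
Steps 2,3: same thread (B). No race.
Steps 3,4: B(r=y,w=y) vs A(r=-,w=x). No conflict.
Steps 4,5: same thread (A). No race.

Answer: no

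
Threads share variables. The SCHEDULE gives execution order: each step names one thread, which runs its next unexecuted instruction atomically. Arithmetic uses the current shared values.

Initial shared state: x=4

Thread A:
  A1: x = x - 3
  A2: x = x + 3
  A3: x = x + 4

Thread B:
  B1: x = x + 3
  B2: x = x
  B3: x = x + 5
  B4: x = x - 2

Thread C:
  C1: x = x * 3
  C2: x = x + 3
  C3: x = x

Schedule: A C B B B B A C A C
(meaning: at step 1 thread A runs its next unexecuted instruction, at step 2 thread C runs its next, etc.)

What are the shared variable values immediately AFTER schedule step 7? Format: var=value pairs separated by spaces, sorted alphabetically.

Step 1: thread A executes A1 (x = x - 3). Shared: x=1. PCs: A@1 B@0 C@0
Step 2: thread C executes C1 (x = x * 3). Shared: x=3. PCs: A@1 B@0 C@1
Step 3: thread B executes B1 (x = x + 3). Shared: x=6. PCs: A@1 B@1 C@1
Step 4: thread B executes B2 (x = x). Shared: x=6. PCs: A@1 B@2 C@1
Step 5: thread B executes B3 (x = x + 5). Shared: x=11. PCs: A@1 B@3 C@1
Step 6: thread B executes B4 (x = x - 2). Shared: x=9. PCs: A@1 B@4 C@1
Step 7: thread A executes A2 (x = x + 3). Shared: x=12. PCs: A@2 B@4 C@1

Answer: x=12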